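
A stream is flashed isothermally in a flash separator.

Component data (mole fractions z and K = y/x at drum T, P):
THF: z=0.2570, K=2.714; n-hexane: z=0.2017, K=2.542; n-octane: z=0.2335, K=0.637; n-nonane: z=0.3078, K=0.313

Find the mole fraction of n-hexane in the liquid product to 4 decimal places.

Material balance + equilibrium reduce to Σ zᵢ(Kᵢ−1)/(1+β(Kᵢ−1)) = 0.
Check two-phase: ΣzᵢKᵢ = 1.4553 > 1 and Σzᵢ/Kᵢ = 1.5240 > 1, so g(0) = 0.4553 > 0 and g(1) = -0.5240 < 0.
Newton iteration, β⁰ = 0.5:
  β = 0.5000: g = -0.01283, g' = -0.7548 → β = 0.4830
Converged at β = 0.4830.
Compositions from xᵢ = zᵢ/(1+β(Kᵢ−1)), yᵢ = Kᵢxᵢ:
  THF: x = 0.1406, y = 0.3816
  n-hexane: x = 0.1156, y = 0.2939
  n-octane: x = 0.2831, y = 0.1804
  n-nonane: x = 0.4607, y = 0.1442

x_n-hexane = 0.1156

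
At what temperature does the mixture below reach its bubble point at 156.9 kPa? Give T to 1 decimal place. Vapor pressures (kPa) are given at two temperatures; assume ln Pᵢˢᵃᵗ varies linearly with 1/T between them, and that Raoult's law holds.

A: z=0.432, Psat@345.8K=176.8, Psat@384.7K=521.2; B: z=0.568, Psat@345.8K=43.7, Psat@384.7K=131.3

Bubble-point temperature: ΣzᵢPᵢˢᵃᵗ(T) = P. Interpolate ln Pᵢˢᵃᵗ = aᵢ + bᵢ/T.
  T = 345.8 K: ΣzᵢPᵢˢᵃᵗ = 101.20 kPa
  T = 384.7 K: ΣzᵢPᵢˢᵃᵗ = 299.74 kPa
  T = 365.2 K: ΣzᵢPᵢˢᵃᵗ = 179.02 kPa
  T = 355.5 K: ΣzᵢPᵢˢᵃᵗ = 135.65 kPa
  T = 360.4 K: ΣzᵢPᵢˢᵃᵗ = 156.35 kPa
  T = 362.8 K: ΣzᵢPᵢˢᵃᵗ = 167.38 kPa
Interpolating between 360.4 K and 362.8 K gives T ≈ 360.5 K.

T = 360.5 K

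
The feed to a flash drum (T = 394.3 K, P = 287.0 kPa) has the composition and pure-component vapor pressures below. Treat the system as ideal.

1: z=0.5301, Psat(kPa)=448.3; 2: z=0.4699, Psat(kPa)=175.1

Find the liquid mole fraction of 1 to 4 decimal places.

Raoult's law: Kᵢ = Pᵢˢᵃᵗ/P = Pᵢˢᵃᵗ/287.0.
  K_1 = 448.3/287.0 = 1.562021, K_2 = 175.1/287.0 = 0.610105
Rachford–Rice: g(ψ) = Σ zᵢ(Kᵢ−1)/(1+ψ(Kᵢ−1)) = 0.
Check two-phase: ΣzᵢKᵢ = 1.1147 > 1 and Σzᵢ/Kᵢ = 1.1096 > 1, so g(0) = 0.1147 > 0 and g(1) = -0.1096 < 0.
Binary case is linear: z₁(K₁−1)(1+ψ(K₂−1)) + z₂(K₂−1)(1+ψ(K₁−1)) = 0
⇒ ψ = [z₁(K₁−1)+z₂(K₂−1)] / [−(K₁−1)(K₂−1)] = 0.11472/0.21913 = 0.5235
Compositions from xᵢ = zᵢ/(1+ψ(Kᵢ−1)), yᵢ = Kᵢxᵢ:
  1: x = 0.4096, y = 0.6398
  2: x = 0.5904, y = 0.3602

x_1 = 0.4096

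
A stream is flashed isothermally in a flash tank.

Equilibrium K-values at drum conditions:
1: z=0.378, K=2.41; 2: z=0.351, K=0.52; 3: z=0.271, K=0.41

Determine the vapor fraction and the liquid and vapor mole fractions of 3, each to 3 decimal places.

Iterate (Newton) starting at ψ = 0.37:
  ψ = 0.370: g = -0.0592, g' = -0.598 → ψ = 0.271
  ψ = 0.271: g = 0.0015, g' = -0.634 → ψ = 0.274
Converged at ψ = 0.274.
Compositions from xᵢ = zᵢ/(1+ψ(Kᵢ−1)), yᵢ = Kᵢxᵢ:
  1: x = 0.273, y = 0.657
  2: x = 0.404, y = 0.210
  3: x = 0.323, y = 0.132

ψ = 0.274, x_3 = 0.323, y_3 = 0.132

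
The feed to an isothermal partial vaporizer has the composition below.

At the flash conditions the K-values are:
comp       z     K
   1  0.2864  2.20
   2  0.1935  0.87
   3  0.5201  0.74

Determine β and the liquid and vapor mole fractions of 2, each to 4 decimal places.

Let β = V/F and solve Σ zᵢ(Kᵢ−1)/(1+β(Kᵢ−1)) = 0.
Check two-phase: ΣzᵢKᵢ = 1.1833 > 1 and Σzᵢ/Kᵢ = 1.0554 > 1, so g(0) = 0.1833 > 0 and g(1) = -0.0554 < 0.
Newton iteration, β⁰ = 0.5:
  β = 0.5000: g = 0.03246, g' = -0.2113 → β = 0.6536
  β = 0.6536: g = 0.00220, g' = -0.1845 → β = 0.6656
Converged at β = 0.6656.
Compositions from xᵢ = zᵢ/(1+β(Kᵢ−1)), yᵢ = Kᵢxᵢ:
  1: x = 0.1592, y = 0.3503
  2: x = 0.2118, y = 0.1843
  3: x = 0.6289, y = 0.4654

β = 0.6656, x_2 = 0.2118, y_2 = 0.1843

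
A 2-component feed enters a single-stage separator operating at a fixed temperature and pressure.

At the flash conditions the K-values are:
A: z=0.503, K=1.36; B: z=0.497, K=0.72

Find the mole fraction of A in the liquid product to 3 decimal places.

Material balance + equilibrium reduce to Σ zᵢ(Kᵢ−1)/(1+ψ(Kᵢ−1)) = 0.
Feasibility: ΣzᵢKᵢ = 1.042, Σzᵢ/Kᵢ = 1.060 — both > 1, two phases present.
Binary case is linear: z₁(K₁−1)(1+ψ(K₂−1)) + z₂(K₂−1)(1+ψ(K₁−1)) = 0
⇒ ψ = [z₁(K₁−1)+z₂(K₂−1)] / [−(K₁−1)(K₂−1)] = 0.0419/0.1008 = 0.416
Compositions from xᵢ = zᵢ/(1+ψ(Kᵢ−1)), yᵢ = Kᵢxᵢ:
  A: x = 0.438, y = 0.595
  B: x = 0.562, y = 0.405

x_A = 0.438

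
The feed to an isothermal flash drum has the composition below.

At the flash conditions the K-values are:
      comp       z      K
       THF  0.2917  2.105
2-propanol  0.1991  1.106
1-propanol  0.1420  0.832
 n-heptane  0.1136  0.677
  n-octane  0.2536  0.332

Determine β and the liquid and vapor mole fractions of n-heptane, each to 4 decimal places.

Rachford–Rice: g(β) = Σ zᵢ(Kᵢ−1)/(1+β(Kᵢ−1)) = 0.
Check two-phase: ΣzᵢKᵢ = 1.1135 > 1 and Σzᵢ/Kᵢ = 1.4209 > 1, so g(0) = 0.1135 > 0 and g(1) = -0.4209 < 0.
Iterate (Newton) starting at β = 0.42:
  β = 0.4200: g = -0.06323, g' = -0.4073 → β = 0.2648
  β = 0.2648: g = -0.00100, g' = -0.4009 → β = 0.2623
Converged at β = 0.2623.
Compositions from xᵢ = zᵢ/(1+β(Kᵢ−1)), yᵢ = Kᵢxᵢ:
  THF: x = 0.2262, y = 0.4761
  2-propanol: x = 0.1937, y = 0.2142
  1-propanol: x = 0.1485, y = 0.1236
  n-heptane: x = 0.1241, y = 0.0840
  n-octane: x = 0.3075, y = 0.1021

β = 0.2623, x_n-heptane = 0.1241, y_n-heptane = 0.0840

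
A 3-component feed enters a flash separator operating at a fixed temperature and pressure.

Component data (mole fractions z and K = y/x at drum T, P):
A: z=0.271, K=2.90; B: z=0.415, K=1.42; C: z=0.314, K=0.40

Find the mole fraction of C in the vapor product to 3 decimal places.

y_C = 0.229

Rachford–Rice: g(ψ) = Σ zᵢ(Kᵢ−1)/(1+ψ(Kᵢ−1)) = 0.
Feasibility: ΣzᵢKᵢ = 1.501, Σzᵢ/Kᵢ = 1.171 — both > 1, two phases present.
Newton iteration, ψ⁰ = 0.5:
  ψ = 0.500: g = 0.1390, g' = -0.538 → ψ = 0.758
  ψ = 0.758: g = -0.0025, g' = -0.587 → ψ = 0.754
Converged at ψ = 0.754.
Compositions from xᵢ = zᵢ/(1+ψ(Kᵢ−1)), yᵢ = Kᵢxᵢ:
  A: x = 0.111, y = 0.323
  B: x = 0.315, y = 0.448
  C: x = 0.573, y = 0.229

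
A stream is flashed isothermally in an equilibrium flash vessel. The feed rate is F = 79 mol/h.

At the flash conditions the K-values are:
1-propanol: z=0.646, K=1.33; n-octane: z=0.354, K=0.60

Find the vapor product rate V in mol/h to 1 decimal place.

Material balance + equilibrium reduce to Σ zᵢ(Kᵢ−1)/(1+ψ(Kᵢ−1)) = 0.
Check two-phase: ΣzᵢKᵢ = 1.072 > 1 and Σzᵢ/Kᵢ = 1.076 > 1, so g(0) = 0.072 > 0 and g(1) = -0.076 < 0.
Iterate (Newton) starting at ψ = 0.5:
  ψ = 0.500: g = 0.0060, g' = -0.140 → ψ = 0.543
  ψ = 0.543: g = -0.0001, g' = -0.143 → ψ = 0.542
Converged at ψ = 0.542.
Then V = ψ·F = 0.5423·79 = 42.8 mol/h and L = F − V = 36.2 mol/h.

V = 42.8 mol/h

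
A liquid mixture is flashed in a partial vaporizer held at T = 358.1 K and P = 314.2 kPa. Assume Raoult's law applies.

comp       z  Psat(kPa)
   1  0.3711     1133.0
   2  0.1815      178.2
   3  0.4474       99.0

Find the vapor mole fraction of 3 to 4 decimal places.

y_3 = 0.1870

Raoult's law: Kᵢ = Pᵢˢᵃᵗ/P = Pᵢˢᵃᵗ/314.2.
  K_1 = 1133.0/314.2 = 3.605983, K_2 = 178.2/314.2 = 0.567155, K_3 = 99.0/314.2 = 0.315086
Rachford–Rice: g(ψ) = Σ zᵢ(Kᵢ−1)/(1+ψ(Kᵢ−1)) = 0.
Feasibility: ΣzᵢKᵢ = 1.5821, Σzᵢ/Kᵢ = 1.8429 — both > 1, two phases present.
Iterate (Newton) starting at ψ = 0.38:
  ψ = 0.3800: g = -0.02237, g' = -1.0685 → ψ = 0.3591
  ψ = 0.3591: g = 0.00021, g' = -1.0894 → ψ = 0.3593
Converged at ψ = 0.3593.
Compositions from xᵢ = zᵢ/(1+ψ(Kᵢ−1)), yᵢ = Kᵢxᵢ:
  1: x = 0.1917, y = 0.6911
  2: x = 0.2149, y = 0.1219
  3: x = 0.5934, y = 0.1870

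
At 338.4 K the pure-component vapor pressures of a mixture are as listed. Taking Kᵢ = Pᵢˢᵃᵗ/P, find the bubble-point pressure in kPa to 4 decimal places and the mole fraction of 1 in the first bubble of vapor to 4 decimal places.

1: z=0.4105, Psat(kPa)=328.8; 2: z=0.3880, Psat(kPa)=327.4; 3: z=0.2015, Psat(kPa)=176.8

At the bubble point ψ → 0, so ΣzᵢKᵢ = 1 with Kᵢ = Pᵢˢᵃᵗ/P ⇒ P = ΣzᵢPᵢˢᵃᵗ.
P = 0.4105·328.8 + 0.3880·327.4 + 0.2015·176.8 = 297.6288 kPa
yᵢ = zᵢPᵢˢᵃᵗ/P ⇒ y_1 = 0.4105·328.8/297.6288 = 0.4535

Pbub = 297.6288 kPa, y_1 = 0.4535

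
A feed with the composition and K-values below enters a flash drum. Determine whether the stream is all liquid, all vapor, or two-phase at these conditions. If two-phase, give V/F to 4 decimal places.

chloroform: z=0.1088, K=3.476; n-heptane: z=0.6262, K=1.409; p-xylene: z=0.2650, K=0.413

two-phase, V/F = 0.7781

ΣzᵢKᵢ = 1.3699; Σzᵢ/Kᵢ = 1.1174.
Both exceed 1, so a two-phase solution exists.
Rachford–Rice: g(ψ) = Σ zᵢ(Kᵢ−1)/(1+ψ(Kᵢ−1)) = 0.
Newton–Raphson from ψ = 0.5:
  ψ = 0.5000: g = 0.11283, g' = -0.3883 → ψ = 0.7906
  ψ = 0.7906: g = -0.00562, g' = -0.4540 → ψ = 0.7782
  ψ = 0.7782: g = -0.00004, g' = -0.4476 → ψ = 0.7781
Converged at ψ = 0.7781.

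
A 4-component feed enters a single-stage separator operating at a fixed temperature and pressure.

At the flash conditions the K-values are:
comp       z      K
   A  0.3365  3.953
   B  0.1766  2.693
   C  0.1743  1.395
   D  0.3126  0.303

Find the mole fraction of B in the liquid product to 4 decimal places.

Let ψ = V/F and solve Σ zᵢ(Kᵢ−1)/(1+ψ(Kᵢ−1)) = 0.
Check two-phase: ΣzᵢKᵢ = 2.1436 > 1 and Σzᵢ/Kᵢ = 1.3073 > 1, so g(0) = 1.1436 > 0 and g(1) = -0.3073 < 0.
Newton iteration, ψ⁰ = 0.5:
  ψ = 0.5000: g = 0.28623, g' = -1.0037 → ψ = 0.7852
  ψ = 0.7852: g = -0.00093, g' = -1.1165 → ψ = 0.7843
Converged at ψ = 0.7843.
Compositions from xᵢ = zᵢ/(1+ψ(Kᵢ−1)), yᵢ = Kᵢxᵢ:
  A: x = 0.1015, y = 0.4011
  B: x = 0.0759, y = 0.2043
  C: x = 0.1331, y = 0.1856
  D: x = 0.6896, y = 0.2089

x_B = 0.0759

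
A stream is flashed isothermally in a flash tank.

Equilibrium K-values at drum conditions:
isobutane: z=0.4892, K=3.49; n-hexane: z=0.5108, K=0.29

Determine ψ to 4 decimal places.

Rachford–Rice: g(ψ) = Σ zᵢ(Kᵢ−1)/(1+ψ(Kᵢ−1)) = 0.
g(0) = ΣzᵢKᵢ − 1 = 0.8554 and g(1) = 1 − Σzᵢ/Kᵢ = -0.9016, so a root lies in (0, 1).
Binary case is linear: z₁(K₁−1)(1+ψ(K₂−1)) + z₂(K₂−1)(1+ψ(K₁−1)) = 0
⇒ ψ = [z₁(K₁−1)+z₂(K₂−1)] / [−(K₁−1)(K₂−1)] = 0.85544/1.76790 = 0.4839

ψ = 0.4839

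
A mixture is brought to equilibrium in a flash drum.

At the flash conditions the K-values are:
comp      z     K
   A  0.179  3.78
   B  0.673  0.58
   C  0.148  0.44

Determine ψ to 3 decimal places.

Iterate (Newton) starting at ψ = 0.5:
  ψ = 0.500: g = -0.2647, g' = -0.522 → ψ = 0.000
  ψ = 0.000: g = 0.1321, g' = -1.549 → ψ = 0.085
  ψ = 0.085: g = 0.0220, g' = -1.083 → ψ = 0.106
Converged at ψ = 0.106.

ψ = 0.106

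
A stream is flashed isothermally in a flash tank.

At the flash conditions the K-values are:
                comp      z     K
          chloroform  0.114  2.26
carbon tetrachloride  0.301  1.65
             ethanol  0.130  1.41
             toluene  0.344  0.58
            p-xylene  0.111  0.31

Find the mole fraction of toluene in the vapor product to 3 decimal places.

y_toluene = 0.246

Let β = V/F and solve Σ zᵢ(Kᵢ−1)/(1+β(Kᵢ−1)) = 0.
g(0) = ΣzᵢKᵢ − 1 = 0.172 and g(1) = 1 − Σzᵢ/Kᵢ = -0.276, so a root lies in (0, 1).
Newton–Raphson from β = 0.5:
  β = 0.500: g = -0.0198, g' = -0.376 → β = 0.447
Converged at β = 0.447.
Compositions from xᵢ = zᵢ/(1+β(Kᵢ−1)), yᵢ = Kᵢxᵢ:
  chloroform: x = 0.073, y = 0.165
  carbon tetrachloride: x = 0.233, y = 0.385
  ethanol: x = 0.110, y = 0.155
  toluene: x = 0.423, y = 0.246
  p-xylene: x = 0.160, y = 0.050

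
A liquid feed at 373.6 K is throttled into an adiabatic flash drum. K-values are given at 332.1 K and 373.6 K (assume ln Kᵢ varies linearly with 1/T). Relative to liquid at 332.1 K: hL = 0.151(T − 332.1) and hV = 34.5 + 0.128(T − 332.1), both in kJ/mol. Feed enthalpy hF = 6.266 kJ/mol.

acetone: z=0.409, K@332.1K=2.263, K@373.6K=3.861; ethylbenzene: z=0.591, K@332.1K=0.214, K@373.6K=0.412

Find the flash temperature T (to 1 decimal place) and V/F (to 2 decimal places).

Adiabatic flash: solve Rachford–Rice at each trial T, then check hF = ψ·hV(T) + (1−ψ)·hL(T).
  T = 332.1 K: K = (2.263, 0.214), RR gives ψ = 0.052, H_out = 1.809 kJ/mol
  T = 373.6 K: K = (3.861, 0.412), RR gives ψ = 0.489, H_out = 22.670 kJ/mol
  T = 352.9 K: K = (3.005, 0.303), RR gives ψ = 0.292, H_out = 13.073 kJ/mol
  T = 342.5 K: K = (2.619, 0.256), RR gives ψ = 0.185, H_out = 7.896 kJ/mol
  T = 337.3 K: K = (2.437, 0.234), RR gives ψ = 0.123, H_out = 5.013 kJ/mol
  T = 339.9 K: K = (2.527, 0.245), RR gives ψ = 0.155, H_out = 6.488 kJ/mol
  T = 338.6 K: K = (2.482, 0.240), RR gives ψ = 0.139, H_out = 5.759 kJ/mol
Linear interpolation between T = 338.6 (H_out = 5.759) and T = 339.9 (H_out = 6.488) on hF = 6.266 gives T ≈ 339.5 K, at which ψ = 0.15.

T = 339.5 K, V/F = 0.15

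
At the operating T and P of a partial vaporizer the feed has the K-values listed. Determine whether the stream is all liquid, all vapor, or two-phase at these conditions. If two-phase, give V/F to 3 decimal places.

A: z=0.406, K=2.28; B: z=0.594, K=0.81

ΣzᵢKᵢ = 1.407; Σzᵢ/Kᵢ = 0.911.
Since Σzᵢ/Kᵢ < 1 the mixture is above its dew point — single vapor phase.

all vapor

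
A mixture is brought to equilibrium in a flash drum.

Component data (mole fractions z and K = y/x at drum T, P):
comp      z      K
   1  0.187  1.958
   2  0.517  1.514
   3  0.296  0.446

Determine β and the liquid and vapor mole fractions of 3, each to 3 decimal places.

Rachford–Rice: g(β) = Σ zᵢ(Kᵢ−1)/(1+β(Kᵢ−1)) = 0.
g(0) = ΣzᵢKᵢ − 1 = 0.281 and g(1) = 1 − Σzᵢ/Kᵢ = -0.101, so a root lies in (0, 1).
Newton–Raphson from β = 0.5:
  β = 0.500: g = 0.1057, g' = -0.339 → β = 0.812
  β = 0.812: g = -0.0099, g' = -0.423 → β = 0.789
  β = 0.789: g = -0.0001, g' = -0.411 → β = 0.788
Converged at β = 0.788.
Compositions from xᵢ = zᵢ/(1+β(Kᵢ−1)), yᵢ = Kᵢxᵢ:
  1: x = 0.107, y = 0.209
  2: x = 0.368, y = 0.557
  3: x = 0.526, y = 0.234

β = 0.788, x_3 = 0.526, y_3 = 0.234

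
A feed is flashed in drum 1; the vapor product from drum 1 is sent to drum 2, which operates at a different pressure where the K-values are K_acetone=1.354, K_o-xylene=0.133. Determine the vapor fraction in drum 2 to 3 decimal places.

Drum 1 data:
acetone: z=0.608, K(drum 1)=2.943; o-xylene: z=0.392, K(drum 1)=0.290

Drum 1:
Material balance + equilibrium reduce to Σ zᵢ(Kᵢ−1)/(1+ψ₁(Kᵢ−1)) = 0.
Feasibility: ΣzᵢKᵢ = 1.903, Σzᵢ/Kᵢ = 1.558 — both > 1, two phases present.
Binary case is linear: z₁(K₁−1)(1+ψ₁(K₂−1)) + z₂(K₂−1)(1+ψ₁(K₁−1)) = 0
⇒ ψ₁ = [z₁(K₁−1)+z₂(K₂−1)] / [−(K₁−1)(K₂−1)] = 0.9030/1.3795 = 0.655
Drum-1 compositions:
  acetone: x = 0.268, y = 0.788
  o-xylene: x = 0.732, y = 0.212
Drum-2 feed = drum-1 vapor: z₂ = (0.7876, 0.2124).
Drum 2:
Rachford–Rice: g(ψ₂) = Σ zᵢ(Kᵢ−1)/(1+ψ₂(Kᵢ−1)) = 0.
Check two-phase: ΣzᵢKᵢ = 1.095 > 1 and Σzᵢ/Kᵢ = 2.179 > 1, so g(0) = 0.095 > 0 and g(1) = -1.179 < 0.
Binary case is linear: z₁(K₁−1)(1+ψ₂(K₂−1)) + z₂(K₂−1)(1+ψ₂(K₁−1)) = 0
⇒ ψ₂ = [z₁(K₁−1)+z₂(K₂−1)] / [−(K₁−1)(K₂−1)] = 0.0947/0.3069 = 0.308
  acetone: x = 0.710, y = 0.961
  o-xylene: x = 0.290, y = 0.039

V/F (drum 2) = 0.308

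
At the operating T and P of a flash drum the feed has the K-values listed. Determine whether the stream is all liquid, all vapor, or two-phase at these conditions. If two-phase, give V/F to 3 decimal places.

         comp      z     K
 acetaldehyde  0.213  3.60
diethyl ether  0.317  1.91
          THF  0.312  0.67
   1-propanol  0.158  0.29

ΣzᵢKᵢ = 1.627; Σzᵢ/Kᵢ = 1.236.
Both exceed 1, so a two-phase solution exists.
Iterate (Newton) starting at ψ = 0.66:
  ψ = 0.660: g = 0.0414, g' = -0.635 → ψ = 0.725
  ψ = 0.725: g = -0.0009, g' = -0.665 → ψ = 0.724
Converged at ψ = 0.724.

two-phase, V/F = 0.724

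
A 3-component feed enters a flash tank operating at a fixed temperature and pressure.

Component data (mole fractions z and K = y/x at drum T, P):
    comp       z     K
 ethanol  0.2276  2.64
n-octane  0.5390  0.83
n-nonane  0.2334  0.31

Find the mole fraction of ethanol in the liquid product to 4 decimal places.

Newton–Raphson from V/F = 0.5:
  V/F = 0.5000: g = -0.14092, g' = -0.4624 → V/F = 0.1952
  V/F = 0.1952: g = 0.00183, g' = -0.5163 → V/F = 0.1988
Converged at V/F = 0.1988.
Compositions from xᵢ = zᵢ/(1+V/F(Kᵢ−1)), yᵢ = Kᵢxᵢ:
  ethanol: x = 0.1716, y = 0.4531
  n-octane: x = 0.5579, y = 0.4630
  n-nonane: x = 0.2705, y = 0.0839

x_ethanol = 0.1716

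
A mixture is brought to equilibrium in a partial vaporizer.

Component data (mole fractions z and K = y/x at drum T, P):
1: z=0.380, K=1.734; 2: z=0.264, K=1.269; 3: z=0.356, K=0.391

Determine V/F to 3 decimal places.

Rachford–Rice: g(V/F) = Σ zᵢ(Kᵢ−1)/(1+V/F(Kᵢ−1)) = 0.
g(0) = ΣzᵢKᵢ − 1 = 0.133 and g(1) = 1 − Σzᵢ/Kᵢ = -0.338, so a root lies in (0, 1).
Iterate (Newton) starting at V/F = 0.67:
  V/F = 0.670: g = -0.1191, g' = -0.482 → V/F = 0.423
  V/F = 0.423: g = -0.0155, g' = -0.374 → V/F = 0.382
  V/F = 0.382: g = -0.0002, g' = -0.365 → V/F = 0.381
Converged at V/F = 0.381.

V/F = 0.381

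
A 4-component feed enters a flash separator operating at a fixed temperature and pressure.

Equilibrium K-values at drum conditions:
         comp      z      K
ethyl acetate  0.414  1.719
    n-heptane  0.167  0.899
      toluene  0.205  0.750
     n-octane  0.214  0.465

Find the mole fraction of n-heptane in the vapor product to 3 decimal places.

Newton iteration, β⁰ = 0.5:
  β = 0.500: g = -0.0137, g' = -0.249 → β = 0.445
Converged at β = 0.445.
Compositions from xᵢ = zᵢ/(1+β(Kᵢ−1)), yᵢ = Kᵢxᵢ:
  ethyl acetate: x = 0.314, y = 0.539
  n-heptane: x = 0.175, y = 0.157
  toluene: x = 0.231, y = 0.173
  n-octane: x = 0.281, y = 0.131

y_n-heptane = 0.157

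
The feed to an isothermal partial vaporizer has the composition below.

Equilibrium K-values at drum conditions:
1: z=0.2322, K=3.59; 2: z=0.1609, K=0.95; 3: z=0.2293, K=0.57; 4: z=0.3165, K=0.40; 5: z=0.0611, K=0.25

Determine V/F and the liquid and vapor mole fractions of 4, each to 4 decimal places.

V/F = 0.2115, x_4 = 0.3625, y_4 = 0.1450

Newton iteration, V/F⁰ = 0.65:
  V/F = 0.6500: g = -0.32178, g' = -0.7355 → V/F = 0.2125
  V/F = 0.2125: g = -0.00089, g' = -0.8981 → V/F = 0.2115
Converged at V/F = 0.2115.
Compositions from xᵢ = zᵢ/(1+V/F(Kᵢ−1)), yᵢ = Kᵢxᵢ:
  1: x = 0.1500, y = 0.5386
  2: x = 0.1626, y = 0.1545
  3: x = 0.2522, y = 0.1438
  4: x = 0.3625, y = 0.1450
  5: x = 0.0726, y = 0.0182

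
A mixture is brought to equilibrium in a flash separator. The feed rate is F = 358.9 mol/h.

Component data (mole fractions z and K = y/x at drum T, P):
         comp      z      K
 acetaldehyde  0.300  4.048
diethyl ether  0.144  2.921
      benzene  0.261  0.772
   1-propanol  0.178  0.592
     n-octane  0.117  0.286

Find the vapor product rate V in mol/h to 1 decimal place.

V = 286.9 mol/h

Rachford–Rice: g(β) = Σ zᵢ(Kᵢ−1)/(1+β(Kᵢ−1)) = 0.
g(0) = ΣzᵢKᵢ − 1 = 0.975 and g(1) = 1 − Σzᵢ/Kᵢ = -0.171, so a root lies in (0, 1).
Newton–Raphson from β = 0.5:
  β = 0.500: g = 0.2151, g' = -0.784 → β = 0.774
  β = 0.774: g = 0.0181, g' = -0.714 → β = 0.800
  β = 0.800: g = -0.0002, g' = -0.728 → β = 0.799
Converged at β = 0.799.
Then V = β·F = 0.7994·358.9 = 286.9 mol/h and L = F − V = 72.0 mol/h.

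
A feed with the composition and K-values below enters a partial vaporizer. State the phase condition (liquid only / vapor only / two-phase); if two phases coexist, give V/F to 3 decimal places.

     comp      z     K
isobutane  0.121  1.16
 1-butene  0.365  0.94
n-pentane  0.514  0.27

liquid only

ΣzᵢKᵢ = 0.622; Σzᵢ/Kᵢ = 2.396.
Since ΣzᵢKᵢ < 1 the mixture is below its bubble point — single liquid phase.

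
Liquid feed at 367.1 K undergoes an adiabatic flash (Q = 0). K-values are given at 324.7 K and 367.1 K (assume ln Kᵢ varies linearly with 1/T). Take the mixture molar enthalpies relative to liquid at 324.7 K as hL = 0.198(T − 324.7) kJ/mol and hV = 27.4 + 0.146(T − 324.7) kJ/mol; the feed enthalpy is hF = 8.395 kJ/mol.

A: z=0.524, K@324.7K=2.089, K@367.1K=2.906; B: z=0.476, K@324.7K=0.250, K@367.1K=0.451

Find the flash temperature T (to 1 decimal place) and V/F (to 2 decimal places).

Adiabatic flash: solve Rachford–Rice at each trial T, then check hF = ψ·hV(T) + (1−ψ)·hL(T).
  T = 324.7 K: K = (2.089, 0.250), RR gives ψ = 0.262, H_out = 7.167 kJ/mol
  T = 367.1 K: K = (2.906, 0.451), RR gives ψ = 0.705, H_out = 26.151 kJ/mol
  T = 345.9 K: K = (2.489, 0.342), RR gives ψ = 0.477, H_out = 16.730 kJ/mol
  T = 335.3 K: K = (2.287, 0.294), RR gives ψ = 0.372, H_out = 12.087 kJ/mol
  T = 330.0 K: K = (2.187, 0.271), RR gives ψ = 0.318, H_out = 9.680 kJ/mol
  T = 327.4 K: K = (2.139, 0.261), RR gives ψ = 0.291, H_out = 8.463 kJ/mol
  T = 326.0 K: K = (2.113, 0.255), RR gives ψ = 0.276, H_out = 7.796 kJ/mol
Linear interpolation between T = 326.0 (H_out = 7.796) and T = 327.4 (H_out = 8.463) on hF = 8.395 gives T ≈ 327.3 K, at which ψ = 0.29.

T = 327.3 K, V/F = 0.29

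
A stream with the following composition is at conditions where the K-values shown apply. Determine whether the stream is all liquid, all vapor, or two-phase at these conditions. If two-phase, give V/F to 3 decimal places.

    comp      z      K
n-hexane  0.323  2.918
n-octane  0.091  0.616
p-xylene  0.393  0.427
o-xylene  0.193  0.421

two-phase, V/F = 0.234

ΣzᵢKᵢ = 1.248; Σzᵢ/Kᵢ = 1.637.
Both exceed 1, so a two-phase solution exists.
Let ψ = V/F and solve Σ zᵢ(Kᵢ−1)/(1+ψ(Kᵢ−1)) = 0.
Iterate (Newton) starting at ψ = 0.32:
  ψ = 0.320: g = -0.0689, g' = -0.765 → ψ = 0.230
  ψ = 0.230: g = 0.0033, g' = -0.846 → ψ = 0.234
Converged at ψ = 0.234.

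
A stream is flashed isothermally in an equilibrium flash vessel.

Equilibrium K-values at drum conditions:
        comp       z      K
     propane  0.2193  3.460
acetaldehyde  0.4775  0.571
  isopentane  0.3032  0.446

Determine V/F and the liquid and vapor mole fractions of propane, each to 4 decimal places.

V/F = 0.1413, x_propane = 0.1627, y_propane = 0.5630

Rachford–Rice: g(V/F) = Σ zᵢ(Kᵢ−1)/(1+V/F(Kᵢ−1)) = 0.
Check two-phase: ΣzᵢKᵢ = 1.1667 > 1 and Σzᵢ/Kᵢ = 1.5795 > 1, so g(0) = 0.1667 > 0 and g(1) = -0.5795 < 0.
Iterate (Newton) starting at V/F = 0.55:
  V/F = 0.5500: g = -0.28042, g' = -0.5827 → V/F = 0.0688
  V/F = 0.0688: g = 0.07571, g' = -1.1647 → V/F = 0.1338
  V/F = 0.1338: g = 0.00716, g' = -0.9587 → V/F = 0.1412
  V/F = 0.1412: g = 0.00007, g' = -0.9400 → V/F = 0.1413
Converged at V/F = 0.1413.
Compositions from xᵢ = zᵢ/(1+V/F(Kᵢ−1)), yᵢ = Kᵢxᵢ:
  propane: x = 0.1627, y = 0.5630
  acetaldehyde: x = 0.5083, y = 0.2902
  isopentane: x = 0.3290, y = 0.1467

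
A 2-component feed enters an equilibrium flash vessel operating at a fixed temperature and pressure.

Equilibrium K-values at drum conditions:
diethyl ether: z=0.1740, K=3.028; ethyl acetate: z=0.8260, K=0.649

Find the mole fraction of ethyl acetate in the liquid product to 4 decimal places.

x_ethyl acetate = 0.8525

Let ψ = V/F and solve Σ zᵢ(Kᵢ−1)/(1+ψ(Kᵢ−1)) = 0.
g(0) = ΣzᵢKᵢ − 1 = 0.0629 and g(1) = 1 − Σzᵢ/Kᵢ = -0.3302, so a root lies in (0, 1).
Newton–Raphson from ψ = 0.5:
  ψ = 0.5000: g = -0.17643, g' = -0.3261 → ψ = 0.0000
  ψ = 0.0000: g = 0.06295, g' = -0.8174 → ψ = 0.0770
  ψ = 0.0770: g = 0.00723, g' = -0.6428 → ψ = 0.0882
  ψ = 0.0882: g = 0.00011, g' = -0.6232 → ψ = 0.0884
Converged at ψ = 0.0884.
Compositions from xᵢ = zᵢ/(1+ψ(Kᵢ−1)), yᵢ = Kᵢxᵢ:
  diethyl ether: x = 0.1475, y = 0.4468
  ethyl acetate: x = 0.8525, y = 0.5532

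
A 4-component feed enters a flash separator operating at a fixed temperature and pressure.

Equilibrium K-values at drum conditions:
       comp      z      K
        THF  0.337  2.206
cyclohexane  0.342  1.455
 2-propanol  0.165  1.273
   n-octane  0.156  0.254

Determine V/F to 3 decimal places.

Rachford–Rice: g(V/F) = Σ zᵢ(Kᵢ−1)/(1+V/F(Kᵢ−1)) = 0.
Check two-phase: ΣzᵢKᵢ = 1.491 > 1 and Σzᵢ/Kᵢ = 1.132 > 1, so g(0) = 0.491 > 0 and g(1) = -0.132 < 0.
Newton iteration, V/F⁰ = 0.34:
  V/F = 0.340: g = 0.3083, g' = -0.466 → V/F = 1.000
  V/F = 1.000: g = -0.1316, g' = -1.487 → V/F = 0.912
  V/F = 0.912: g = -0.0240, g' = -1.002 → V/F = 0.888
  V/F = 0.888: g = -0.0010, g' = -0.919 → V/F = 0.886
Converged at V/F = 0.886.

V/F = 0.886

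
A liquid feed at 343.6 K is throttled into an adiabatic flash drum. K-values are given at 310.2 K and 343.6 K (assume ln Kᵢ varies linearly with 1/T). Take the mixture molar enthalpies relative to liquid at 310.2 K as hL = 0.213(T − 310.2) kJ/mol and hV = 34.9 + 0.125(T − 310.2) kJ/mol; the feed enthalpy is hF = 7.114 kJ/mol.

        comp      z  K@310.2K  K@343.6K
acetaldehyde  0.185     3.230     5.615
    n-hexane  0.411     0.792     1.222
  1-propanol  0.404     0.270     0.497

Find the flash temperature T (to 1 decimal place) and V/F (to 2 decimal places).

Adiabatic flash: solve Rachford–Rice at each trial T, then check hF = ψ·hV(T) + (1−ψ)·hL(T).
  T = 310.2 K: K = (3.230, 0.792, 0.270), RR gives ψ = 0.029, H_out = 1.018 kJ/mol
  T = 343.6 K: K = (5.615, 1.222, 0.497), RR gives ψ = 0.632, H_out = 27.319 kJ/mol
  T = 326.9 K: K = (4.319, 0.995, 0.372), RR gives ψ = 0.291, H_out = 13.276 kJ/mol
  T = 318.5 K: K = (3.746, 0.890, 0.318), RR gives ψ = 0.157, H_out = 7.142 kJ/mol
  T = 314.4 K: K = (3.485, 0.841, 0.294), RR gives ψ = 0.095, H_out = 4.158 kJ/mol
  T = 316.4 K: K = (3.611, 0.864, 0.305), RR gives ψ = 0.125, H_out = 5.619 kJ/mol
Linear interpolation between T = 316.4 (H_out = 5.619) and T = 318.5 (H_out = 7.142) on hF = 7.114 gives T ≈ 318.5 K, at which ψ = 0.16.

T = 318.5 K, V/F = 0.16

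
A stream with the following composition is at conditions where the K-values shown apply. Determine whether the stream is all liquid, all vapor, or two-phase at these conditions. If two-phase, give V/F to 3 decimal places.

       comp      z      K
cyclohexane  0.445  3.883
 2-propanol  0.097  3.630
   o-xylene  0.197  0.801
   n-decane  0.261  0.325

ΣzᵢKᵢ = 2.323; Σzᵢ/Kᵢ = 1.190.
Both exceed 1, so a two-phase solution exists.
Let ψ = V/F and solve Σ zᵢ(Kᵢ−1)/(1+ψ(Kᵢ−1)) = 0.
Iterate (Newton) starting at ψ = 0.5:
  ψ = 0.500: g = 0.3262, g' = -1.026 → ψ = 0.818
  ψ = 0.818: g = 0.0229, g' = -0.999 → ψ = 0.841
  ψ = 0.841: g = -0.0003, g' = -1.028 → ψ = 0.840
Converged at ψ = 0.840.

two-phase, V/F = 0.840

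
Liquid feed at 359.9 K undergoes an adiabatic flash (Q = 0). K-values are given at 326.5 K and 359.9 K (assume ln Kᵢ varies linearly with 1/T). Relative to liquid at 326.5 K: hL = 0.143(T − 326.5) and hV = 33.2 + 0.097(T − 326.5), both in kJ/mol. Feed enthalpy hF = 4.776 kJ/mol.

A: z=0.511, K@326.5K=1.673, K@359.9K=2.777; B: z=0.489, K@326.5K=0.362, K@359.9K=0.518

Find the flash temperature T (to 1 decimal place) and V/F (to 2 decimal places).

T = 328.3 K, V/F = 0.14

Adiabatic flash: solve Rachford–Rice at each trial T, then check hF = ψ·hV(T) + (1−ψ)·hL(T).
  T = 326.5 K: K = (1.673, 0.362), RR gives ψ = 0.074, H_out = 2.468 kJ/mol
  T = 359.9 K: K = (2.777, 0.518), RR gives ψ = 0.785, H_out = 29.632 kJ/mol
  T = 343.2 K: K = (2.182, 0.437), RR gives ψ = 0.494, H_out = 18.400 kJ/mol
  T = 334.9 K: K = (1.919, 0.399), RR gives ψ = 0.318, H_out = 11.624 kJ/mol
  T = 330.7 K: K = (1.793, 0.380), RR gives ψ = 0.208, H_out = 7.463 kJ/mol
  T = 328.6 K: K = (1.732, 0.371), RR gives ψ = 0.145, H_out = 5.094 kJ/mol
Linear interpolation between T = 326.5 (H_out = 2.468) and T = 328.6 (H_out = 5.094) on hF = 4.776 gives T ≈ 328.3 K, at which ψ = 0.14.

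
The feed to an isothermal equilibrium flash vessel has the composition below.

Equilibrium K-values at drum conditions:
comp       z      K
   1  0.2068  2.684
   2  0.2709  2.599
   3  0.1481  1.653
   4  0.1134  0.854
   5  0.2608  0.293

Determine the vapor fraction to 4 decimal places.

ψ = 0.7553

Rachford–Rice: g(ψ) = Σ zᵢ(Kᵢ−1)/(1+ψ(Kᵢ−1)) = 0.
g(0) = ΣzᵢKᵢ − 1 = 0.6772 and g(1) = 1 − Σzᵢ/Kᵢ = -0.2938, so a root lies in (0, 1).
Iterate (Newton) starting at ψ = 0.5:
  ψ = 0.5000: g = 0.19962, g' = -0.7373 → ψ = 0.7707
  ψ = 0.7707: g = -0.01389, g' = -0.9105 → ψ = 0.7555
  ψ = 0.7555: g = -0.00018, g' = -0.8876 → ψ = 0.7553
Converged at ψ = 0.7553.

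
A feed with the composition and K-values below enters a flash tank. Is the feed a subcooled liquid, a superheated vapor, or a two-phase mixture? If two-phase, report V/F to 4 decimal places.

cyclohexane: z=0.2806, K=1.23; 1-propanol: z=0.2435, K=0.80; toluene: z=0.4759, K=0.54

ΣzᵢKᵢ = 0.7969; Σzᵢ/Kᵢ = 1.4138.
Since ΣzᵢKᵢ < 1 the mixture is below its bubble point — single liquid phase.

subcooled liquid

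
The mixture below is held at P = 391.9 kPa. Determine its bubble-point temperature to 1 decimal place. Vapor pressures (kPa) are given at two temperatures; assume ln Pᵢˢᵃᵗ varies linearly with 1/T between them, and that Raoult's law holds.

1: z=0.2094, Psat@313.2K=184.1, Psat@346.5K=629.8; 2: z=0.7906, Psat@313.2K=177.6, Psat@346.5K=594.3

T = 333.9 K

Bubble-point temperature: ΣzᵢPᵢˢᵃᵗ(T) = P. Interpolate ln Pᵢˢᵃᵗ = aᵢ + bᵢ/T.
  T = 313.2 K: ΣzᵢPᵢˢᵃᵗ = 178.96 kPa
  T = 346.5 K: ΣzᵢPᵢˢᵃᵗ = 601.73 kPa
  T = 329.9 K: ΣzᵢPᵢˢᵃᵗ = 338.97 kPa
  T = 338.2 K: ΣzᵢPᵢˢᵃᵗ = 454.82 kPa
  T = 334.0 K: ΣzᵢPᵢˢᵃᵗ = 392.66 kPa
  T = 331.9 K: ΣzᵢPᵢˢᵃᵗ = 364.34 kPa
Interpolating between 331.9 K and 334.0 K gives T ≈ 333.9 K.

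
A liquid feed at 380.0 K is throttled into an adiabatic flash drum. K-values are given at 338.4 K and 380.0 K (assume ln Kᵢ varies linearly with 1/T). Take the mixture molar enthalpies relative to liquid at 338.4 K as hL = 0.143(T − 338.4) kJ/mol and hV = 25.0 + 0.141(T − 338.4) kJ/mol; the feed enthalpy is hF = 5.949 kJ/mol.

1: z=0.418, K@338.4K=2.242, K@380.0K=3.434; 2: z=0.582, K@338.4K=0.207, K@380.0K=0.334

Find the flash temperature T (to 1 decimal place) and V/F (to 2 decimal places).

T = 349.8 K, V/F = 0.17

Adiabatic flash: solve Rachford–Rice at each trial T, then check hF = ψ·hV(T) + (1−ψ)·hL(T).
  T = 338.4 K: K = (2.242, 0.207), RR gives ψ = 0.059, H_out = 1.463 kJ/mol
  T = 380.0 K: K = (3.434, 0.334), RR gives ψ = 0.389, H_out = 15.629 kJ/mol
  T = 359.2 K: K = (2.809, 0.267), RR gives ψ = 0.248, H_out = 9.171 kJ/mol
  T = 348.8 K: K = (2.518, 0.236), RR gives ψ = 0.164, H_out = 5.574 kJ/mol
  T = 354.0 K: K = (2.662, 0.251), RR gives ψ = 0.208, H_out = 7.420 kJ/mol
  T = 351.4 K: K = (2.589, 0.243), RR gives ψ = 0.186, H_out = 6.511 kJ/mol
  T = 350.1 K: K = (2.554, 0.240), RR gives ψ = 0.175, H_out = 6.046 kJ/mol
Linear interpolation between T = 348.8 (H_out = 5.574) and T = 350.1 (H_out = 6.046) on hF = 5.949 gives T ≈ 349.8 K, at which ψ = 0.17.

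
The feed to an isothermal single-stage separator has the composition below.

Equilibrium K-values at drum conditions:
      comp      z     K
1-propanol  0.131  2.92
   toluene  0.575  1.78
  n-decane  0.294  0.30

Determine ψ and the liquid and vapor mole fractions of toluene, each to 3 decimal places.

ψ = 0.692, x_toluene = 0.373, y_toluene = 0.665

Rachford–Rice: g(ψ) = Σ zᵢ(Kᵢ−1)/(1+ψ(Kᵢ−1)) = 0.
Check two-phase: ΣzᵢKᵢ = 1.494 > 1 and Σzᵢ/Kᵢ = 1.348 > 1, so g(0) = 0.494 > 0 and g(1) = -0.348 < 0.
Newton iteration, ψ⁰ = 0.5:
  ψ = 0.500: g = 0.1344, g' = -0.648 → ψ = 0.707
  ψ = 0.707: g = -0.0120, g' = -0.797 → ψ = 0.692
Converged at ψ = 0.692.
Compositions from xᵢ = zᵢ/(1+ψ(Kᵢ−1)), yᵢ = Kᵢxᵢ:
  1-propanol: x = 0.056, y = 0.164
  toluene: x = 0.373, y = 0.665
  n-decane: x = 0.570, y = 0.171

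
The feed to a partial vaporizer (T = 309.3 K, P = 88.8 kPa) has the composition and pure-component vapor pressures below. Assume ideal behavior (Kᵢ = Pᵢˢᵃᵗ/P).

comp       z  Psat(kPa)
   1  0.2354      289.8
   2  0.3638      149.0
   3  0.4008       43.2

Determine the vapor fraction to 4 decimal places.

ψ = 0.8003

Raoult's law: Kᵢ = Pᵢˢᵃᵗ/P = Pᵢˢᵃᵗ/88.8.
  K_1 = 289.8/88.8 = 3.263514, K_2 = 149.0/88.8 = 1.677928, K_3 = 43.2/88.8 = 0.486486
Iterate (Newton) starting at ψ = 0.5:
  ψ = 0.5000: g = 0.15723, g' = -0.5500 → ψ = 0.7859
  ψ = 0.7859: g = 0.00758, g' = -0.5244 → ψ = 0.8003
Converged at ψ = 0.8003.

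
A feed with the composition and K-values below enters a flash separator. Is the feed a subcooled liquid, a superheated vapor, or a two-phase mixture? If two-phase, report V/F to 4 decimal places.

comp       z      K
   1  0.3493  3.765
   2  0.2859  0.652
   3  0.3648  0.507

ΣzᵢKᵢ = 1.6865; Σzᵢ/Kᵢ = 1.2508.
Both exceed 1, so a two-phase solution exists.
Newton–Raphson from ψ = 0.5:
  ψ = 0.5000: g = 0.04625, g' = -0.6774 → ψ = 0.5683
  ψ = 0.5683: g = 0.00176, g' = -0.6288 → ψ = 0.5711
Converged at ψ = 0.5711.

two-phase, V/F = 0.5711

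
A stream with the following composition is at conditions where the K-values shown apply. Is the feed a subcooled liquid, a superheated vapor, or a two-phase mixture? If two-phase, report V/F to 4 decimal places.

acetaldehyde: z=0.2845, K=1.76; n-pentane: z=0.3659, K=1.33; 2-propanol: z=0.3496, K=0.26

ΣzᵢKᵢ = 1.0783; Σzᵢ/Kᵢ = 1.7814.
Both exceed 1, so a two-phase solution exists.
Let ψ = V/F and solve Σ zᵢ(Kᵢ−1)/(1+ψ(Kᵢ−1)) = 0.
Newton–Raphson from ψ = 0.38:
  ψ = 0.3800: g = -0.08485, g' = -0.5009 → ψ = 0.2106
  ψ = 0.2106: g = -0.00718, g' = -0.4256 → ψ = 0.1937
  ψ = 0.1937: g = -0.00004, g' = -0.4209 → ψ = 0.1936
Converged at ψ = 0.1936.

two-phase, V/F = 0.1936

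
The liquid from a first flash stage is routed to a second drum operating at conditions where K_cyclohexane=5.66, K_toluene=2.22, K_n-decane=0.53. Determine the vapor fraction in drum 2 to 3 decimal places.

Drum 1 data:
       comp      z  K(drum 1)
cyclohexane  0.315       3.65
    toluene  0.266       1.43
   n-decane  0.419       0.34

Drum 1:
Material balance + equilibrium reduce to Σ zᵢ(Kᵢ−1)/(1+ψ₁(Kᵢ−1)) = 0.
Feasibility: ΣzᵢKᵢ = 1.673, Σzᵢ/Kᵢ = 1.505 — both > 1, two phases present.
Newton–Raphson from ψ₁ = 0.5:
  ψ₁ = 0.500: g = 0.0404, g' = -0.849 → ψ₁ = 0.548
Converged at ψ₁ = 0.548.
Drum-1 compositions:
  cyclohexane: x = 0.128, y = 0.469
  toluene: x = 0.215, y = 0.308
  n-decane: x = 0.656, y = 0.223
Drum-2 feed = drum-1 liquid: z₂ = (0.1285, 0.2153, 0.6562).
Drum 2:
Rachford–Rice: g(ψ₂) = Σ zᵢ(Kᵢ−1)/(1+ψ₂(Kᵢ−1)) = 0.
Feasibility: ΣzᵢKᵢ = 1.553, Σzᵢ/Kᵢ = 1.358 — both > 1, two phases present.
Newton iteration, ψ₂⁰ = 0.33:
  ψ₂ = 0.330: g = 0.0582, g' = -0.799 → ψ₂ = 0.403
  ψ₂ = 0.403: g = 0.0038, g' = -0.702 → ψ₂ = 0.408
Converged at ψ₂ = 0.408.
  cyclohexane: x = 0.044, y = 0.251
  toluene: x = 0.144, y = 0.319
  n-decane: x = 0.812, y = 0.430

V/F (drum 2) = 0.408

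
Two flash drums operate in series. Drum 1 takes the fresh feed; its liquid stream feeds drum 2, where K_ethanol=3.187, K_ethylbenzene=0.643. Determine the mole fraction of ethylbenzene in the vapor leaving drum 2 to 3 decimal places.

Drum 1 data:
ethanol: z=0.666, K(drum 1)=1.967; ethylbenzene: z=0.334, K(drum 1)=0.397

y_ethylbenzene (drum 2) = 0.553

Drum 1:
Let ψ₁ = V/F and solve Σ zᵢ(Kᵢ−1)/(1+ψ₁(Kᵢ−1)) = 0.
Check two-phase: ΣzᵢKᵢ = 1.443 > 1 and Σzᵢ/Kᵢ = 1.180 > 1, so g(0) = 0.443 > 0 and g(1) = -0.180 < 0.
Binary case is linear: z₁(K₁−1)(1+ψ₁(K₂−1)) + z₂(K₂−1)(1+ψ₁(K₁−1)) = 0
⇒ ψ₁ = [z₁(K₁−1)+z₂(K₂−1)] / [−(K₁−1)(K₂−1)] = 0.4426/0.5831 = 0.759
Drum-1 compositions:
  ethanol: x = 0.384, y = 0.755
  ethylbenzene: x = 0.616, y = 0.245
Drum-2 feed = drum-1 liquid: z₂ = (0.3841, 0.6159).
Drum 2:
Rachford–Rice: g(ψ₂) = Σ zᵢ(Kᵢ−1)/(1+ψ₂(Kᵢ−1)) = 0.
Check two-phase: ΣzᵢKᵢ = 1.620 > 1 and Σzᵢ/Kᵢ = 1.078 > 1, so g(0) = 0.620 > 0 and g(1) = -0.078 < 0.
Binary case is linear: z₁(K₁−1)(1+ψ₂(K₂−1)) + z₂(K₂−1)(1+ψ₂(K₁−1)) = 0
⇒ ψ₂ = [z₁(K₁−1)+z₂(K₂−1)] / [−(K₁−1)(K₂−1)] = 0.6201/0.7808 = 0.794
  ethanol: x = 0.140, y = 0.447
  ethylbenzene: x = 0.860, y = 0.553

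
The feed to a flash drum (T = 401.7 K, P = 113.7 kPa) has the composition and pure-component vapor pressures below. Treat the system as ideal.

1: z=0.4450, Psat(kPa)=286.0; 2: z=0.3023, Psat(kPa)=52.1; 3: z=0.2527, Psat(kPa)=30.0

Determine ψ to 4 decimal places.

Raoult's law: Kᵢ = Pᵢˢᵃᵗ/P = Pᵢˢᵃᵗ/113.7.
  K_1 = 286.0/113.7 = 2.515391, K_2 = 52.1/113.7 = 0.458223, K_3 = 30.0/113.7 = 0.263852
Rachford–Rice: g(ψ) = Σ zᵢ(Kᵢ−1)/(1+ψ(Kᵢ−1)) = 0.
g(0) = ΣzᵢKᵢ − 1 = 0.3245 and g(1) = 1 − Σzᵢ/Kᵢ = -0.7944, so a root lies in (0, 1).
Newton–Raphson from ψ = 0.5:
  ψ = 0.5000: g = -0.13535, g' = -0.8406 → ψ = 0.3390
  ψ = 0.3390: g = -0.00301, g' = -0.8223 → ψ = 0.3353
Converged at ψ = 0.3353.

ψ = 0.3353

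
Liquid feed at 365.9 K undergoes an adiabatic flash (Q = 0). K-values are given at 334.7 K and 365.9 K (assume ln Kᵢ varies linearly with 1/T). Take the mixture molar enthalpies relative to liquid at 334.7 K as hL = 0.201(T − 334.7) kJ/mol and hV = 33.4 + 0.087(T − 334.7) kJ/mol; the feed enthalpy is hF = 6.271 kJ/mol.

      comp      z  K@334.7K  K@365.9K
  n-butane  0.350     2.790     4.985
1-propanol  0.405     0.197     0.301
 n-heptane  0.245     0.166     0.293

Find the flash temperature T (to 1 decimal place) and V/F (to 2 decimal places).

Adiabatic flash: solve Rachford–Rice at each trial T, then check hF = ψ·hV(T) + (1−ψ)·hL(T).
  T = 334.7 K: K = (2.790, 0.197, 0.166), RR gives ψ = 0.066, H_out = 2.220 kJ/mol
  T = 365.9 K: K = (4.985, 0.301, 0.293), RR gives ψ = 0.335, H_out = 16.282 kJ/mol
  T = 350.3 K: K = (3.778, 0.246, 0.223), RR gives ψ = 0.225, H_out = 10.248 kJ/mol
  T = 342.5 K: K = (3.258, 0.221, 0.193), RR gives ψ = 0.155, H_out = 6.616 kJ/mol
  T = 338.6 K: K = (3.018, 0.209, 0.179), RR gives ψ = 0.114, H_out = 4.540 kJ/mol
  T = 340.6 K: K = (3.139, 0.215, 0.186), RR gives ψ = 0.136, H_out = 5.631 kJ/mol
Linear interpolation between T = 340.6 (H_out = 5.631) and T = 342.5 (H_out = 6.616) on hF = 6.271 gives T ≈ 341.8 K, at which ψ = 0.15.

T = 341.8 K, V/F = 0.15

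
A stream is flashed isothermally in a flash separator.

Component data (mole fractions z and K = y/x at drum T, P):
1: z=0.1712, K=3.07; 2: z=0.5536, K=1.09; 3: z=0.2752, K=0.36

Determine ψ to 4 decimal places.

ψ = 0.4123

Rachford–Rice: g(ψ) = Σ zᵢ(Kᵢ−1)/(1+ψ(Kᵢ−1)) = 0.
g(0) = ΣzᵢKᵢ − 1 = 0.2281 and g(1) = 1 − Σzᵢ/Kᵢ = -0.3281, so a root lies in (0, 1).
Iterate (Newton) starting at ψ = 0.66:
  ψ = 0.6600: g = -0.10813, g' = -0.4729 → ψ = 0.4313
  ψ = 0.4313: g = -0.00811, g' = -0.4240 → ψ = 0.4122
  ψ = 0.4122: g = 0.00002, g' = -0.4257 → ψ = 0.4123
Converged at ψ = 0.4123.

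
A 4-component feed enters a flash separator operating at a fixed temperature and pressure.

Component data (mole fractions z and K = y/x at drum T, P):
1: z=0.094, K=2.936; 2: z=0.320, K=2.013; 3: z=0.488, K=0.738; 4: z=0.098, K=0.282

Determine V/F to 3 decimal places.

Material balance + equilibrium reduce to Σ zᵢ(Kᵢ−1)/(1+V/F(Kᵢ−1)) = 0.
Check two-phase: ΣzᵢKᵢ = 1.308 > 1 and Σzᵢ/Kᵢ = 1.200 > 1, so g(0) = 0.308 > 0 and g(1) = -0.200 < 0.
Newton–Raphson from V/F = 0.5:
  V/F = 0.500: g = 0.0507, g' = -0.403 → V/F = 0.626
Converged at V/F = 0.626.

V/F = 0.626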